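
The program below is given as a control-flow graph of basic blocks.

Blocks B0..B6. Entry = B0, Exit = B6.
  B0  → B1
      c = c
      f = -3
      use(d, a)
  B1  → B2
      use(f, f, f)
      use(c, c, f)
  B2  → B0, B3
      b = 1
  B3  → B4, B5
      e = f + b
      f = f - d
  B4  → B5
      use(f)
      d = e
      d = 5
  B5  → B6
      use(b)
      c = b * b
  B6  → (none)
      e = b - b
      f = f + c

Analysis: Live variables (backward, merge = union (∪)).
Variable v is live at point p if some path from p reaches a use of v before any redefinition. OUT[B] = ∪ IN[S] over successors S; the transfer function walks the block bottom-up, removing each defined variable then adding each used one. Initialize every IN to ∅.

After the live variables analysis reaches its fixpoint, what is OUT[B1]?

Converged values:
  B0: | IN={a, c, d} | OUT={a, c, d, f}
  B1: | IN={a, c, d, f} | OUT={a, c, d, f}
  B2: | IN={a, c, d, f} | OUT={a, b, c, d, f}
  B3: | IN={b, d, f} | OUT={b, e, f}
  B4: | IN={b, e, f} | OUT={b, f}
  B5: | IN={b, f} | OUT={b, c, f}
  B6: | IN={b, c, f} | OUT={}

Merge at B1: OUT[B1] = IN[B2] = {a, c, d, f}

Answer: {a, c, d, f}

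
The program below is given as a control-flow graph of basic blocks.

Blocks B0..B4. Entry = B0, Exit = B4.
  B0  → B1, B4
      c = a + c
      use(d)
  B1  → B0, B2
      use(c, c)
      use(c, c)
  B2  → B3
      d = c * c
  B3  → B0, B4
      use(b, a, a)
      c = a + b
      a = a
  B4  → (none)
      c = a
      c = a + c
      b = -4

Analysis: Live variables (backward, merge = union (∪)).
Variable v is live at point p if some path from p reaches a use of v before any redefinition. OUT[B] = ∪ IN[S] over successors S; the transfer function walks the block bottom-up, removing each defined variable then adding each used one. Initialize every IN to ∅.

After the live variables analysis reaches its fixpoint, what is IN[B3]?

Answer: {a, b, d}

Working:
Fixpoint table:
  B0:   IN={a, b, c, d}   OUT={a, b, c, d}
  B1:   IN={a, b, c, d}   OUT={a, b, c, d}
  B2:   IN={a, b, c}   OUT={a, b, d}
  B3:   IN={a, b, d}   OUT={a, b, c, d}
  B4:   IN={a}   OUT={}

Merge at B3: OUT[B3] = IN[B0] ⊔ IN[B4] = {a, b, c, d}
Applying B3's transfer function to that OUT value gives IN[B3] (row B3 above).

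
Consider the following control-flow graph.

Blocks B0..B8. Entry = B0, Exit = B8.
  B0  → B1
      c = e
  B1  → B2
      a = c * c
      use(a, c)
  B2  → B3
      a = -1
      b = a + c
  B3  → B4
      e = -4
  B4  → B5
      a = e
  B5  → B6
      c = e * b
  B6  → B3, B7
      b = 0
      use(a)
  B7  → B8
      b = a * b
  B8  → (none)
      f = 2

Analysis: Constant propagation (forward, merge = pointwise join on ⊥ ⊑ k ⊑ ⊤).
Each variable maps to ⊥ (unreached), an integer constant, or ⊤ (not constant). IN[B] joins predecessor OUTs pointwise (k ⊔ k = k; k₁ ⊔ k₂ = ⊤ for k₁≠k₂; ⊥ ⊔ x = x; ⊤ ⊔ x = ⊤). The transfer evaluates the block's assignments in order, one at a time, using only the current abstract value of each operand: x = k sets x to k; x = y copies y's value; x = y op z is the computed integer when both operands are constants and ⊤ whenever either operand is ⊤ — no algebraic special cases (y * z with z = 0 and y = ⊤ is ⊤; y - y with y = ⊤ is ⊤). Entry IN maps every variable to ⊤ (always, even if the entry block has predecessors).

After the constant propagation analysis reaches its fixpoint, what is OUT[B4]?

Answer: {a: -4, b: ⊤, c: ⊤, d: ⊤, e: -4, f: ⊤}

Derivation:
Converged values:
  B0:   IN=(all ⊤)   OUT=(all ⊤)
  B1:   IN=(all ⊤)   OUT=(all ⊤)
  B2:   IN=(all ⊤)   OUT={a:-1; rest ⊤}
  B3:   IN=(all ⊤)   OUT={e:-4; rest ⊤}
  B4:   IN={e:-4; rest ⊤}   OUT={a:-4, e:-4; rest ⊤}
  B5:   IN={a:-4, e:-4; rest ⊤}   OUT={a:-4, e:-4; rest ⊤}
  B6:   IN={a:-4, e:-4; rest ⊤}   OUT={a:-4, b:0, e:-4; rest ⊤}
  B7:   IN={a:-4, b:0, e:-4; rest ⊤}   OUT={a:-4, b:0, e:-4; rest ⊤}
  B8:   IN={a:-4, b:0, e:-4; rest ⊤}   OUT={a:-4, b:0, e:-4, f:2; rest ⊤}

Merge at B4: IN[B4] = OUT[B3] = {a: ⊤, b: ⊤, c: ⊤, d: ⊤, e: -4, f: ⊤}
Applying B4's transfer function to that IN value gives OUT[B4] (row B4 above).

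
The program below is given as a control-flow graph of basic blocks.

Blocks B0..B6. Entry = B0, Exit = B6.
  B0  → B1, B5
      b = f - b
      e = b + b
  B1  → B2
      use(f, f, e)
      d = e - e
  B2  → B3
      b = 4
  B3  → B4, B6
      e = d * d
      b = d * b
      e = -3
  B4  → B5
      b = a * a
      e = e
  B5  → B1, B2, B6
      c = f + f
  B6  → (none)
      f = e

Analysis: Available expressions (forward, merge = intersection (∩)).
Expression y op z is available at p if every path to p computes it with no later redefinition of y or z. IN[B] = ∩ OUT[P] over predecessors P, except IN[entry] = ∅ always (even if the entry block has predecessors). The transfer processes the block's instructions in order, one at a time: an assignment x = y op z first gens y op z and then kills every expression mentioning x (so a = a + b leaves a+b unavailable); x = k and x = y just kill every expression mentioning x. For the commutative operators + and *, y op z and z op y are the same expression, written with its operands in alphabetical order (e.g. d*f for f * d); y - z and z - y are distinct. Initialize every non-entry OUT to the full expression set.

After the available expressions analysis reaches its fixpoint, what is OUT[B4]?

Per-block solution:
  B0:  IN={}  OUT={b+b}
  B1:  IN={}  OUT={e-e}
  B2:  IN={}  OUT={}
  B3:  IN={}  OUT={d*d}
  B4:  IN={d*d}  OUT={a*a, d*d}
  B5:  IN={}  OUT={f+f}
  B6:  IN={}  OUT={}

Merge at B4: IN[B4] = OUT[B3] = {d*d}
Applying B4's transfer function to that IN value gives OUT[B4] (row B4 above).

Answer: {a*a, d*d}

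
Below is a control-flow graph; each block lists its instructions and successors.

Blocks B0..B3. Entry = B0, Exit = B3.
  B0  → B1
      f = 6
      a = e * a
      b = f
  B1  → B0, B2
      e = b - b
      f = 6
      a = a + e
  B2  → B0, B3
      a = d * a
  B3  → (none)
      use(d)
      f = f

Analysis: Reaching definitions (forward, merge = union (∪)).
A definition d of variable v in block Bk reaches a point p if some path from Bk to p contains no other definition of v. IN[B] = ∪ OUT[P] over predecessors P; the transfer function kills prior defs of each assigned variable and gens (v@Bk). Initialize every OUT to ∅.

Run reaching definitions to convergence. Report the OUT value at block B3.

Answer: {a@B2, b@B0, e@B1, f@B3}

Working:
Per-block solution:
  B0:   IN={a@B1, a@B2, b@B0, e@B1, f@B1}   OUT={a@B0, b@B0, e@B1, f@B0}
  B1:   IN={a@B0, b@B0, e@B1, f@B0}   OUT={a@B1, b@B0, e@B1, f@B1}
  B2:   IN={a@B1, b@B0, e@B1, f@B1}   OUT={a@B2, b@B0, e@B1, f@B1}
  B3:   IN={a@B2, b@B0, e@B1, f@B1}   OUT={a@B2, b@B0, e@B1, f@B3}

Merge at B3: IN[B3] = OUT[B2] = {a@B2, b@B0, e@B1, f@B1}
Applying B3's transfer function to that IN value gives OUT[B3] (row B3 above).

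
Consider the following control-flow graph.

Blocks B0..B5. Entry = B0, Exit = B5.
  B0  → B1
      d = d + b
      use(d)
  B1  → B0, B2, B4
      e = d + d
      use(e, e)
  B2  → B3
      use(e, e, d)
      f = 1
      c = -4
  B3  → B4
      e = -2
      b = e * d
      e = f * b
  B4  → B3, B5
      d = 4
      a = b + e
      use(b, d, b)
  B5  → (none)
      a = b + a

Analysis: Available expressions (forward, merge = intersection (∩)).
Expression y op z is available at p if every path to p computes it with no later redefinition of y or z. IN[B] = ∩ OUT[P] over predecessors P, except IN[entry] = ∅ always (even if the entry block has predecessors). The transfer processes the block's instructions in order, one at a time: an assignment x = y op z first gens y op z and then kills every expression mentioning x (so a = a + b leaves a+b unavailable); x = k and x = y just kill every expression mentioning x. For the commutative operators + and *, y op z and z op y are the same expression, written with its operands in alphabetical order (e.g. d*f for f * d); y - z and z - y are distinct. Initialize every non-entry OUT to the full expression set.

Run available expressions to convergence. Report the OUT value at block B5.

Answer: {b+e}

Trace:
Per-block solution:
  B0: | IN={} | OUT={}
  B1: | IN={} | OUT={d+d}
  B2: | IN={d+d} | OUT={d+d}
  B3: | IN={} | OUT={b*f}
  B4: | IN={} | OUT={b+e}
  B5: | IN={b+e} | OUT={b+e}

Merge at B5: IN[B5] = OUT[B4] = {b+e}
Applying B5's transfer function to that IN value gives OUT[B5] (row B5 above).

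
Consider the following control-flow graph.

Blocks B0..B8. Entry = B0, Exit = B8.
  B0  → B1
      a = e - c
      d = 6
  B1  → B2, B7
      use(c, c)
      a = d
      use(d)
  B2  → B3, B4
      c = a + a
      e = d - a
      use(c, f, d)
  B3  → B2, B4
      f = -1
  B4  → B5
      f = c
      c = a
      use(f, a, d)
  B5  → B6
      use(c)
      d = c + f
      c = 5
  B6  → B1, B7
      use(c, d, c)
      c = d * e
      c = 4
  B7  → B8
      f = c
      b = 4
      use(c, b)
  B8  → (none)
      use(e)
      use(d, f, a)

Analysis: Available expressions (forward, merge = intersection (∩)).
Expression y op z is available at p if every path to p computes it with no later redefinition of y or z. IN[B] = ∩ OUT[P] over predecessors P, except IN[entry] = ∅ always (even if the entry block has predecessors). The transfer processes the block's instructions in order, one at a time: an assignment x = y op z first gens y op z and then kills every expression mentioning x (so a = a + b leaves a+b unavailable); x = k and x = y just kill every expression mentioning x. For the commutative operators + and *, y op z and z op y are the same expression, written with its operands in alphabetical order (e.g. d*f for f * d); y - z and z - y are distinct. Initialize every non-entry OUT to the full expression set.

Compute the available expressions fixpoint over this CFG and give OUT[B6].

Fixpoint table:
  B0:   IN={}   OUT={e-c}
  B1:   IN={}   OUT={}
  B2:   IN={}   OUT={a+a, d-a}
  B3:   IN={a+a, d-a}   OUT={a+a, d-a}
  B4:   IN={a+a, d-a}   OUT={a+a, d-a}
  B5:   IN={a+a, d-a}   OUT={a+a}
  B6:   IN={a+a}   OUT={a+a, d*e}
  B7:   IN={}   OUT={}
  B8:   IN={}   OUT={}

Merge at B6: IN[B6] = OUT[B5] = {a+a}
Applying B6's transfer function to that IN value gives OUT[B6] (row B6 above).

Answer: {a+a, d*e}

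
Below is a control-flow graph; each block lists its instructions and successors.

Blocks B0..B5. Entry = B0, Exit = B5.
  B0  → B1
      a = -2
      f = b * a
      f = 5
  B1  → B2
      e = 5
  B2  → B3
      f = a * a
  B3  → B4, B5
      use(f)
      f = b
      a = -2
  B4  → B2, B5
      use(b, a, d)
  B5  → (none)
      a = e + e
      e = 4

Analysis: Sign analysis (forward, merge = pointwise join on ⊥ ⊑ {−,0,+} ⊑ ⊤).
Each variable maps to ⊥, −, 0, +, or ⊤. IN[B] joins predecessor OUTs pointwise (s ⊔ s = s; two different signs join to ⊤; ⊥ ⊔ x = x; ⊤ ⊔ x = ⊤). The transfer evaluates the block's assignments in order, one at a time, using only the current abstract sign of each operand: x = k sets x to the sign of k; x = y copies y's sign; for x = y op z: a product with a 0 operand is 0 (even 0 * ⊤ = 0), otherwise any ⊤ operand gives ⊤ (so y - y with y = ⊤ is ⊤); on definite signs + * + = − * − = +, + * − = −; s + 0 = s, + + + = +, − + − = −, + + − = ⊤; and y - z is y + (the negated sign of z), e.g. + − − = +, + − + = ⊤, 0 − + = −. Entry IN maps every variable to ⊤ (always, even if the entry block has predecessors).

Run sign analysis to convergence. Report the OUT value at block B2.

Converged values:
  B0:  IN=(all ⊤)  OUT={a:-, f:+; rest ⊤}
  B1:  IN={a:-, f:+; rest ⊤}  OUT={a:-, e:+, f:+; rest ⊤}
  B2:  IN={a:-, e:+; rest ⊤}  OUT={a:-, e:+, f:+; rest ⊤}
  B3:  IN={a:-, e:+, f:+; rest ⊤}  OUT={a:-, e:+; rest ⊤}
  B4:  IN={a:-, e:+; rest ⊤}  OUT={a:-, e:+; rest ⊤}
  B5:  IN={a:-, e:+; rest ⊤}  OUT={a:+, e:+; rest ⊤}

Merge at B2: IN[B2] = OUT[B1] ⊔ OUT[B4] = {a: -, b: ⊤, c: ⊤, d: ⊤, e: +, f: ⊤}
Applying B2's transfer function to that IN value gives OUT[B2] (row B2 above).

Answer: {a: -, b: ⊤, c: ⊤, d: ⊤, e: +, f: +}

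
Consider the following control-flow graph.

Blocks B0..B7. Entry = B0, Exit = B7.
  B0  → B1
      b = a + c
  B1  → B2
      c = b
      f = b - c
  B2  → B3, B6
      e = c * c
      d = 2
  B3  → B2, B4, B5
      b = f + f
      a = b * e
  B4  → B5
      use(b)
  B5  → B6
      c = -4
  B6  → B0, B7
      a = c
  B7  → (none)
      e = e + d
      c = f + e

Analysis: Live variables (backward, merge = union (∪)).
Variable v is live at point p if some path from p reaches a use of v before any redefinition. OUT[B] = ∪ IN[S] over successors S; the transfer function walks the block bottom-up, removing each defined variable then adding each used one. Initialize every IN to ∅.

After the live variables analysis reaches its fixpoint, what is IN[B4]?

Converged values:
  B0: | IN={a, c} | OUT={b}
  B1: | IN={b} | OUT={c, f}
  B2: | IN={c, f} | OUT={c, d, e, f}
  B3: | IN={c, d, e, f} | OUT={b, c, d, e, f}
  B4: | IN={b, d, e, f} | OUT={d, e, f}
  B5: | IN={d, e, f} | OUT={c, d, e, f}
  B6: | IN={c, d, e, f} | OUT={a, c, d, e, f}
  B7: | IN={d, e, f} | OUT={}

Merge at B4: OUT[B4] = IN[B5] = {d, e, f}
Applying B4's transfer function to that OUT value gives IN[B4] (row B4 above).

Answer: {b, d, e, f}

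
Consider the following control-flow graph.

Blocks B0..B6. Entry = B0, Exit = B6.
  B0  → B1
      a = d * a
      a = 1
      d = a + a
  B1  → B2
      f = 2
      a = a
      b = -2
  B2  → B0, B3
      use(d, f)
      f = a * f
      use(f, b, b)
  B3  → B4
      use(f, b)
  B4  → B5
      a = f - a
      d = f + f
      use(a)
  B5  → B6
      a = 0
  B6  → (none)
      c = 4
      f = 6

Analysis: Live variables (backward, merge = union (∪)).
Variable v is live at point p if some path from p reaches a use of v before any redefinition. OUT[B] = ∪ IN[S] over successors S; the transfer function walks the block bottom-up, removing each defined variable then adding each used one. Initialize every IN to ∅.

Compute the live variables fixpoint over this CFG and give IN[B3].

Answer: {a, b, f}

Working:
Per-block solution:
  B0: | IN={a, d} | OUT={a, d}
  B1: | IN={a, d} | OUT={a, b, d, f}
  B2: | IN={a, b, d, f} | OUT={a, b, d, f}
  B3: | IN={a, b, f} | OUT={a, f}
  B4: | IN={a, f} | OUT={}
  B5: | IN={} | OUT={}
  B6: | IN={} | OUT={}

Merge at B3: OUT[B3] = IN[B4] = {a, f}
Applying B3's transfer function to that OUT value gives IN[B3] (row B3 above).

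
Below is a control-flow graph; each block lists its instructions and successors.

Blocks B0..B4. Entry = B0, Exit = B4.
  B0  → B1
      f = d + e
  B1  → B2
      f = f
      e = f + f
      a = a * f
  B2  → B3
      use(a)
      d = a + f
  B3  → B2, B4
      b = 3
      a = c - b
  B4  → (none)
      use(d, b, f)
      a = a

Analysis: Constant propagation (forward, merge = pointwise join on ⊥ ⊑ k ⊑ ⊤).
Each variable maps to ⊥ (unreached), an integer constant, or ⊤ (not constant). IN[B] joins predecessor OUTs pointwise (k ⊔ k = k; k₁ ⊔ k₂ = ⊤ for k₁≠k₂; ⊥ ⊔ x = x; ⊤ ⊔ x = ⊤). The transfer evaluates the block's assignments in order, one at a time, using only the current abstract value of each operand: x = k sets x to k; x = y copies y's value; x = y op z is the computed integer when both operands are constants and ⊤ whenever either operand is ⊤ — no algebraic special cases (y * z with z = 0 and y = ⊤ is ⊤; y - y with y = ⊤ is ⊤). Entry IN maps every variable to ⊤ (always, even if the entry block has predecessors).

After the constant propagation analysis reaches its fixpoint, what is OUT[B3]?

Fixpoint table:
  B0:  IN=(all ⊤)  OUT=(all ⊤)
  B1:  IN=(all ⊤)  OUT=(all ⊤)
  B2:  IN=(all ⊤)  OUT=(all ⊤)
  B3:  IN=(all ⊤)  OUT={b:3; rest ⊤}
  B4:  IN={b:3; rest ⊤}  OUT={b:3; rest ⊤}

Merge at B3: IN[B3] = OUT[B2] = {a: ⊤, b: ⊤, c: ⊤, d: ⊤, e: ⊤, f: ⊤}
Applying B3's transfer function to that IN value gives OUT[B3] (row B3 above).

Answer: {a: ⊤, b: 3, c: ⊤, d: ⊤, e: ⊤, f: ⊤}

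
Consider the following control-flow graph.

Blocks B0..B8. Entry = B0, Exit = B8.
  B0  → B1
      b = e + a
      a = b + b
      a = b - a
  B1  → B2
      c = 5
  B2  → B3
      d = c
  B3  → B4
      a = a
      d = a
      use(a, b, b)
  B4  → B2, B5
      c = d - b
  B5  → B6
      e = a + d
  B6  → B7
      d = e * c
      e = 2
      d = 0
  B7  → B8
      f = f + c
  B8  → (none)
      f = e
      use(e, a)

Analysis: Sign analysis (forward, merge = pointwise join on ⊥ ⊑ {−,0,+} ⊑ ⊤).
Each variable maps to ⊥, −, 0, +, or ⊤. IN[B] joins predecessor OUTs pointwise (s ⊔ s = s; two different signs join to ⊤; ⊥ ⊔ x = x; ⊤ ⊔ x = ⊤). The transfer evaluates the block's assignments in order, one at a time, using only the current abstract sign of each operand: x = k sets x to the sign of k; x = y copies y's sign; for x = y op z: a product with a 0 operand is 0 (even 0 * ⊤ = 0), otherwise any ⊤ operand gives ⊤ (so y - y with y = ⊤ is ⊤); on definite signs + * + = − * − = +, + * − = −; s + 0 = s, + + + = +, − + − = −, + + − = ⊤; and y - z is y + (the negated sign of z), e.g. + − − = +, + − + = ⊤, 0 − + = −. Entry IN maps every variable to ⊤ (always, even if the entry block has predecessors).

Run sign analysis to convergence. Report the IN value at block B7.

Fixpoint table:
  B0:   IN=(all ⊤)   OUT=(all ⊤)
  B1:   IN=(all ⊤)   OUT={c:+; rest ⊤}
  B2:   IN=(all ⊤)   OUT=(all ⊤)
  B3:   IN=(all ⊤)   OUT=(all ⊤)
  B4:   IN=(all ⊤)   OUT=(all ⊤)
  B5:   IN=(all ⊤)   OUT=(all ⊤)
  B6:   IN=(all ⊤)   OUT={d:0, e:+; rest ⊤}
  B7:   IN={d:0, e:+; rest ⊤}   OUT={d:0, e:+; rest ⊤}
  B8:   IN={d:0, e:+; rest ⊤}   OUT={d:0, e:+, f:+; rest ⊤}

Merge at B7: IN[B7] = OUT[B6] = {a: ⊤, b: ⊤, c: ⊤, d: 0, e: +, f: ⊤}

Answer: {a: ⊤, b: ⊤, c: ⊤, d: 0, e: +, f: ⊤}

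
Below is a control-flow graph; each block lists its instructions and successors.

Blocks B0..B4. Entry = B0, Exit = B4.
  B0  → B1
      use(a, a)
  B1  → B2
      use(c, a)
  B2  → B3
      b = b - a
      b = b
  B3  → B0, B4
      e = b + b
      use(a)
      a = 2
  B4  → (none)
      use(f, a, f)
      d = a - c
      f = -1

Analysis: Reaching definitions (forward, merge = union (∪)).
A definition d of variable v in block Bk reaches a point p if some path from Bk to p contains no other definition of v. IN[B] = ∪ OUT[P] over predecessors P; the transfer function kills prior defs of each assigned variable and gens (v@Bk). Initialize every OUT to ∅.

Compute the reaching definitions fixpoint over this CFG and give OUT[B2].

Answer: {a@B3, b@B2, e@B3}

Working:
Fixpoint table:
  B0: | IN={a@B3, b@B2, e@B3} | OUT={a@B3, b@B2, e@B3}
  B1: | IN={a@B3, b@B2, e@B3} | OUT={a@B3, b@B2, e@B3}
  B2: | IN={a@B3, b@B2, e@B3} | OUT={a@B3, b@B2, e@B3}
  B3: | IN={a@B3, b@B2, e@B3} | OUT={a@B3, b@B2, e@B3}
  B4: | IN={a@B3, b@B2, e@B3} | OUT={a@B3, b@B2, d@B4, e@B3, f@B4}

Merge at B2: IN[B2] = OUT[B1] = {a@B3, b@B2, e@B3}
Applying B2's transfer function to that IN value gives OUT[B2] (row B2 above).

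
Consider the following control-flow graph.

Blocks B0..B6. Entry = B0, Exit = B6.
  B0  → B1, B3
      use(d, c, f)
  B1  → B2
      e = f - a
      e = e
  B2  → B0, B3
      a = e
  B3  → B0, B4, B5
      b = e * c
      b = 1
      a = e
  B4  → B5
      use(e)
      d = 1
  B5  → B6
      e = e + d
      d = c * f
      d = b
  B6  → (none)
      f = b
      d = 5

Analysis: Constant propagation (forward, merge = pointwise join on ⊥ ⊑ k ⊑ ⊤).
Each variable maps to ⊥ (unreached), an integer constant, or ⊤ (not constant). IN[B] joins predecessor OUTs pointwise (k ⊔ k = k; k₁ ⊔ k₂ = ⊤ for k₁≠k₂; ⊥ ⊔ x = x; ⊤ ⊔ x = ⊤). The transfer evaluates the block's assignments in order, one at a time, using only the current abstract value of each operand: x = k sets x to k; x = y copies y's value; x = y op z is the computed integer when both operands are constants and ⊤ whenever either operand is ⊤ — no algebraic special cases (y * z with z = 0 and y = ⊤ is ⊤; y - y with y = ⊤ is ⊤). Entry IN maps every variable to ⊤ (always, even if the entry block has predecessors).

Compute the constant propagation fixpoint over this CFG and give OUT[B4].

Answer: {a: ⊤, b: 1, c: ⊤, d: 1, e: ⊤, f: ⊤}

Working:
Fixpoint table:
  B0: | IN=(all ⊤) | OUT=(all ⊤)
  B1: | IN=(all ⊤) | OUT=(all ⊤)
  B2: | IN=(all ⊤) | OUT=(all ⊤)
  B3: | IN=(all ⊤) | OUT={b:1; rest ⊤}
  B4: | IN={b:1; rest ⊤} | OUT={b:1, d:1; rest ⊤}
  B5: | IN={b:1; rest ⊤} | OUT={b:1, d:1; rest ⊤}
  B6: | IN={b:1, d:1; rest ⊤} | OUT={b:1, d:5, f:1; rest ⊤}

Merge at B4: IN[B4] = OUT[B3] = {a: ⊤, b: 1, c: ⊤, d: ⊤, e: ⊤, f: ⊤}
Applying B4's transfer function to that IN value gives OUT[B4] (row B4 above).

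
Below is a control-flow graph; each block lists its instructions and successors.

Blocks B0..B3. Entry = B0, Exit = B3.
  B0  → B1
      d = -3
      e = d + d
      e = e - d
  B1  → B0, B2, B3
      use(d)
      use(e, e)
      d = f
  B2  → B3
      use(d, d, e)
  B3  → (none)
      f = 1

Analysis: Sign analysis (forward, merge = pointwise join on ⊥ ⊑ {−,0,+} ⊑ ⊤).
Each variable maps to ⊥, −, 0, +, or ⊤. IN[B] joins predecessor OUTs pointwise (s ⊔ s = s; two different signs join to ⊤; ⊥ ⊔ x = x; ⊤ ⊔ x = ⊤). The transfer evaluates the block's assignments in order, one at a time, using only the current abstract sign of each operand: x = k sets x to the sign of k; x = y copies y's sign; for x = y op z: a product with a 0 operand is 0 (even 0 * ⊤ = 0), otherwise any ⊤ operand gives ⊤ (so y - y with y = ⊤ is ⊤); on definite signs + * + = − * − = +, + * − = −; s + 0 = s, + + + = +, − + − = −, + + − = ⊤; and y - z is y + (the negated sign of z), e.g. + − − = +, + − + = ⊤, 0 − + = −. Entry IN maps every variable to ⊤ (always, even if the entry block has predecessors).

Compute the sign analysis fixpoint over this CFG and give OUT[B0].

Fixpoint table:
  B0: | IN=(all ⊤) | OUT={d:-; rest ⊤}
  B1: | IN={d:-; rest ⊤} | OUT=(all ⊤)
  B2: | IN=(all ⊤) | OUT=(all ⊤)
  B3: | IN=(all ⊤) | OUT={f:+; rest ⊤}

Merge at B0 (entry node, so the boundary value (all ⊤) is joined with the incoming edge(s)): IN[B0] = (all ⊤) ⊔ OUT[B1] = {a: ⊤, b: ⊤, c: ⊤, d: ⊤, e: ⊤, f: ⊤}
Applying B0's transfer function to that IN value gives OUT[B0] (row B0 above).

Answer: {a: ⊤, b: ⊤, c: ⊤, d: -, e: ⊤, f: ⊤}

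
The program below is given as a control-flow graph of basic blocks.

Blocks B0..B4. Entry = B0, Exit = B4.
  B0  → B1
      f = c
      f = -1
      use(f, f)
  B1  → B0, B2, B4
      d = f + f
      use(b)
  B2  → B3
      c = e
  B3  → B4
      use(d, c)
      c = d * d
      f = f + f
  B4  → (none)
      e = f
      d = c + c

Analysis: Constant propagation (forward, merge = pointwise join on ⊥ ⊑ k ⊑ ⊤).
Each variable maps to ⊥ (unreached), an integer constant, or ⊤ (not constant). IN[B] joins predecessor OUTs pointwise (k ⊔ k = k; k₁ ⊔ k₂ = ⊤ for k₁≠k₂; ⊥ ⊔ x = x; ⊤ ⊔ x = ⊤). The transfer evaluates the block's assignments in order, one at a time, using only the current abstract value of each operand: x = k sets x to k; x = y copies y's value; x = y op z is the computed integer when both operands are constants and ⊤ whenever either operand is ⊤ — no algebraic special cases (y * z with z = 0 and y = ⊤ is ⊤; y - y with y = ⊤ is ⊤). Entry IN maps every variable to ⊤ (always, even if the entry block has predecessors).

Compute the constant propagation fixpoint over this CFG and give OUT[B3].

Answer: {a: ⊤, b: ⊤, c: 4, d: -2, e: ⊤, f: -2}

Derivation:
Converged values:
  B0:   IN=(all ⊤)   OUT={f:-1; rest ⊤}
  B1:   IN={f:-1; rest ⊤}   OUT={d:-2, f:-1; rest ⊤}
  B2:   IN={d:-2, f:-1; rest ⊤}   OUT={d:-2, f:-1; rest ⊤}
  B3:   IN={d:-2, f:-1; rest ⊤}   OUT={c:4, d:-2, f:-2; rest ⊤}
  B4:   IN={d:-2; rest ⊤}   OUT=(all ⊤)

Merge at B3: IN[B3] = OUT[B2] = {a: ⊤, b: ⊤, c: ⊤, d: -2, e: ⊤, f: -1}
Applying B3's transfer function to that IN value gives OUT[B3] (row B3 above).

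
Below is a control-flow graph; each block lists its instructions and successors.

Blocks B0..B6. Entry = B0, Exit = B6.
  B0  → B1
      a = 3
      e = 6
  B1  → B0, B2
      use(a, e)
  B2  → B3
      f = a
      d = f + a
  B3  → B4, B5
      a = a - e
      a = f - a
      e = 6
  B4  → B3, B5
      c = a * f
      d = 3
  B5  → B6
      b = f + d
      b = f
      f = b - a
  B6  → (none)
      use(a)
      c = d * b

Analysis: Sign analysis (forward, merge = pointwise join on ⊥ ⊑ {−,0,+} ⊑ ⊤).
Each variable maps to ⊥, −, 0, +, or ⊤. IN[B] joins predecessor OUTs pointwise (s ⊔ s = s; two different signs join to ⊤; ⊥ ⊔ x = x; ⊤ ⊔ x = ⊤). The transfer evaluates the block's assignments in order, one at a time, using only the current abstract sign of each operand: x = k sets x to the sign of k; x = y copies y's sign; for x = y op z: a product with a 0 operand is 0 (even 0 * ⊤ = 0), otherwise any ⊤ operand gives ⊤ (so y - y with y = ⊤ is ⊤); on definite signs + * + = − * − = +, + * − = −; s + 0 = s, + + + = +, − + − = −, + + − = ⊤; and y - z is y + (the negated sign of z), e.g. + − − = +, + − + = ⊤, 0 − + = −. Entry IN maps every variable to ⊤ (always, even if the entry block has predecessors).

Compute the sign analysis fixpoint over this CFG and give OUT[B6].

Per-block solution:
  B0: | IN=(all ⊤) | OUT={a:+, e:+; rest ⊤}
  B1: | IN={a:+, e:+; rest ⊤} | OUT={a:+, e:+; rest ⊤}
  B2: | IN={a:+, e:+; rest ⊤} | OUT={a:+, d:+, e:+, f:+; rest ⊤}
  B3: | IN={d:+, e:+, f:+; rest ⊤} | OUT={d:+, e:+, f:+; rest ⊤}
  B4: | IN={d:+, e:+, f:+; rest ⊤} | OUT={d:+, e:+, f:+; rest ⊤}
  B5: | IN={d:+, e:+, f:+; rest ⊤} | OUT={b:+, d:+, e:+; rest ⊤}
  B6: | IN={b:+, d:+, e:+; rest ⊤} | OUT={b:+, c:+, d:+, e:+; rest ⊤}

Merge at B6: IN[B6] = OUT[B5] = {a: ⊤, b: +, c: ⊤, d: +, e: +, f: ⊤}
Applying B6's transfer function to that IN value gives OUT[B6] (row B6 above).

Answer: {a: ⊤, b: +, c: +, d: +, e: +, f: ⊤}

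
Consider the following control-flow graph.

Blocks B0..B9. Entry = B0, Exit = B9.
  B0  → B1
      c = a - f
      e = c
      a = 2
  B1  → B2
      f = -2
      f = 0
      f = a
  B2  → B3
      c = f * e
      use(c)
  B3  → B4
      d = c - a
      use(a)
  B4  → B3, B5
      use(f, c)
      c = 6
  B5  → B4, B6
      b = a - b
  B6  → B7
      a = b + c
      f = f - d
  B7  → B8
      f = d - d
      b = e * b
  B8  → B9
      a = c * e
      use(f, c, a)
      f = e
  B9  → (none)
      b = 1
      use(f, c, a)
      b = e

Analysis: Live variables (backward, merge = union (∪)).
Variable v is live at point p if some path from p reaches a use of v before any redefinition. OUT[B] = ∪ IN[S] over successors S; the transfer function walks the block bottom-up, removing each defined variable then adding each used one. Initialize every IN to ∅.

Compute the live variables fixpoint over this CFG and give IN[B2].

Answer: {a, b, e, f}

Derivation:
Fixpoint table:
  B0:  IN={a, b, f}  OUT={a, b, e}
  B1:  IN={a, b, e}  OUT={a, b, e, f}
  B2:  IN={a, b, e, f}  OUT={a, b, c, e, f}
  B3:  IN={a, b, c, e, f}  OUT={a, b, c, d, e, f}
  B4:  IN={a, b, c, d, e, f}  OUT={a, b, c, d, e, f}
  B5:  IN={a, b, c, d, e, f}  OUT={a, b, c, d, e, f}
  B6:  IN={b, c, d, e, f}  OUT={b, c, d, e}
  B7:  IN={b, c, d, e}  OUT={c, e, f}
  B8:  IN={c, e, f}  OUT={a, c, e, f}
  B9:  IN={a, c, e, f}  OUT={}

Merge at B2: OUT[B2] = IN[B3] = {a, b, c, e, f}
Applying B2's transfer function to that OUT value gives IN[B2] (row B2 above).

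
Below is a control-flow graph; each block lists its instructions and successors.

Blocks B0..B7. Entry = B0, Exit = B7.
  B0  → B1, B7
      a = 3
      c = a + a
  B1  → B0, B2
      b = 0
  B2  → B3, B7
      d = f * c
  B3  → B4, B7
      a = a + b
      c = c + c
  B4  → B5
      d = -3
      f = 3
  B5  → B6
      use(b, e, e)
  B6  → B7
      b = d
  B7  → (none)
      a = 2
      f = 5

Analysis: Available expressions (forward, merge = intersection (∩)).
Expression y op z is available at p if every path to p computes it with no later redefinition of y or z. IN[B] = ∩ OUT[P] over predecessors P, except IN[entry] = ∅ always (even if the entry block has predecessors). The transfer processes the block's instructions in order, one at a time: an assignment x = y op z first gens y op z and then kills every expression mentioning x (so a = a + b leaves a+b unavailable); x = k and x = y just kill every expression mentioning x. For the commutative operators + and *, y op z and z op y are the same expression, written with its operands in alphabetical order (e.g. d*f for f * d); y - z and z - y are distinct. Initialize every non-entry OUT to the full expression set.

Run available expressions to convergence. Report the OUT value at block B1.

Answer: {a+a}

Trace:
Converged values:
  B0: | IN={} | OUT={a+a}
  B1: | IN={a+a} | OUT={a+a}
  B2: | IN={a+a} | OUT={a+a, c*f}
  B3: | IN={a+a, c*f} | OUT={}
  B4: | IN={} | OUT={}
  B5: | IN={} | OUT={}
  B6: | IN={} | OUT={}
  B7: | IN={} | OUT={}

Merge at B1: IN[B1] = OUT[B0] = {a+a}
Applying B1's transfer function to that IN value gives OUT[B1] (row B1 above).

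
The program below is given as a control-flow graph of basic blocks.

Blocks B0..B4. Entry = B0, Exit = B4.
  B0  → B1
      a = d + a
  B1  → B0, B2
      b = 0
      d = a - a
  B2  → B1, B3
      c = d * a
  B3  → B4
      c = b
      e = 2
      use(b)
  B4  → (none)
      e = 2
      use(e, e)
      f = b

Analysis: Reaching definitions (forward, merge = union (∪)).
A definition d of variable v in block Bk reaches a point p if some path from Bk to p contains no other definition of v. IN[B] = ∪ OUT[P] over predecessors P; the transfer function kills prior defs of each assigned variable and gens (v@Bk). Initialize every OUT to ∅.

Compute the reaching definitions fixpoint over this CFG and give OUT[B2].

Fixpoint table:
  B0:   IN={a@B0, b@B1, c@B2, d@B1}   OUT={a@B0, b@B1, c@B2, d@B1}
  B1:   IN={a@B0, b@B1, c@B2, d@B1}   OUT={a@B0, b@B1, c@B2, d@B1}
  B2:   IN={a@B0, b@B1, c@B2, d@B1}   OUT={a@B0, b@B1, c@B2, d@B1}
  B3:   IN={a@B0, b@B1, c@B2, d@B1}   OUT={a@B0, b@B1, c@B3, d@B1, e@B3}
  B4:   IN={a@B0, b@B1, c@B3, d@B1, e@B3}   OUT={a@B0, b@B1, c@B3, d@B1, e@B4, f@B4}

Merge at B2: IN[B2] = OUT[B1] = {a@B0, b@B1, c@B2, d@B1}
Applying B2's transfer function to that IN value gives OUT[B2] (row B2 above).

Answer: {a@B0, b@B1, c@B2, d@B1}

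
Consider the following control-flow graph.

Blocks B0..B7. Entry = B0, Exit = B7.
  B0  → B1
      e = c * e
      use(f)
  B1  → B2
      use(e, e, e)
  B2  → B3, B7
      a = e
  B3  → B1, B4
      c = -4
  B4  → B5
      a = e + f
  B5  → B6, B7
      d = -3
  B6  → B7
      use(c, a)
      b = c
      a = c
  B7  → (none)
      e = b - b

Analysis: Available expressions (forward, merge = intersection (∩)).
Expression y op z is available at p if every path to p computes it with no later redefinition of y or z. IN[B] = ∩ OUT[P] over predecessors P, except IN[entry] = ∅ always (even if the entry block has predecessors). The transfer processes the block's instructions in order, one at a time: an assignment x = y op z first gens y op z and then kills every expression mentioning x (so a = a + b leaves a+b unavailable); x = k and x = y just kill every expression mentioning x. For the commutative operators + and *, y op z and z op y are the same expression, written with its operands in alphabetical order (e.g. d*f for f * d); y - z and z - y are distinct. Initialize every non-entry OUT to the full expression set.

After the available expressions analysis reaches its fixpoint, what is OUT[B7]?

Answer: {b-b}

Working:
Per-block solution:
  B0: | IN={} | OUT={}
  B1: | IN={} | OUT={}
  B2: | IN={} | OUT={}
  B3: | IN={} | OUT={}
  B4: | IN={} | OUT={e+f}
  B5: | IN={e+f} | OUT={e+f}
  B6: | IN={e+f} | OUT={e+f}
  B7: | IN={} | OUT={b-b}

Merge at B7: IN[B7] = OUT[B2] ∩ OUT[B5] ∩ OUT[B6] = {}
Applying B7's transfer function to that IN value gives OUT[B7] (row B7 above).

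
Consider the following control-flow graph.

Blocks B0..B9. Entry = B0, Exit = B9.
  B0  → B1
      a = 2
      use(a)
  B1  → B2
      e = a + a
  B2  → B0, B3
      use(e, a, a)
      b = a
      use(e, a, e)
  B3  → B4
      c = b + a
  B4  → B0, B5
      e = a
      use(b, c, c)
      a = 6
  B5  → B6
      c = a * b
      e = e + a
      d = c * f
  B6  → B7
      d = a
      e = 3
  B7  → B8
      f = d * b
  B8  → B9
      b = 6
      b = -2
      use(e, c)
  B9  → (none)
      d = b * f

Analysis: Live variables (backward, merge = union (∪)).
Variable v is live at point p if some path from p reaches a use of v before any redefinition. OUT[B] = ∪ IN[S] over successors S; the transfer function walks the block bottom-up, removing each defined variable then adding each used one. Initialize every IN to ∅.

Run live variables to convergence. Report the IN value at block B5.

Per-block solution:
  B0:   IN={f}   OUT={a, f}
  B1:   IN={a, f}   OUT={a, e, f}
  B2:   IN={a, e, f}   OUT={a, b, f}
  B3:   IN={a, b, f}   OUT={a, b, c, f}
  B4:   IN={a, b, c, f}   OUT={a, b, e, f}
  B5:   IN={a, b, e, f}   OUT={a, b, c}
  B6:   IN={a, b, c}   OUT={b, c, d, e}
  B7:   IN={b, c, d, e}   OUT={c, e, f}
  B8:   IN={c, e, f}   OUT={b, f}
  B9:   IN={b, f}   OUT={}

Merge at B5: OUT[B5] = IN[B6] = {a, b, c}
Applying B5's transfer function to that OUT value gives IN[B5] (row B5 above).

Answer: {a, b, e, f}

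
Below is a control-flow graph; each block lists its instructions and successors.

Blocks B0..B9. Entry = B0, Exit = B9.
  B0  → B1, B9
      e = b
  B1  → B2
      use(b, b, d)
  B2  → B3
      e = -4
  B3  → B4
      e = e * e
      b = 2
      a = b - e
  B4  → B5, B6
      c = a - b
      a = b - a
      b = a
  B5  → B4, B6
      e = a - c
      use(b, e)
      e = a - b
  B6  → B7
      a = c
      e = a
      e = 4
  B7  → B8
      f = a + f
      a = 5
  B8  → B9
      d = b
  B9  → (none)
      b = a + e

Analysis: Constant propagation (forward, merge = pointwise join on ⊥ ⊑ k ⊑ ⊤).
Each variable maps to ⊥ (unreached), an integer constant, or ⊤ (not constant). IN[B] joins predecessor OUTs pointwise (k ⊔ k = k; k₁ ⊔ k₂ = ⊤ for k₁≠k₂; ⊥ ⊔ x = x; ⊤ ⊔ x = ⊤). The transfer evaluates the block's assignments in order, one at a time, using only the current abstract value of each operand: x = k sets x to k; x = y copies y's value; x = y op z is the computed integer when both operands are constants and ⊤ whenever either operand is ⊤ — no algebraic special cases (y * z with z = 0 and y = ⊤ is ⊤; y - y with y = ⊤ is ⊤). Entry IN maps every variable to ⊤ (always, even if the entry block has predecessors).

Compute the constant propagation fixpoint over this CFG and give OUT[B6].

Answer: {a: ⊤, b: ⊤, c: ⊤, d: ⊤, e: 4, f: ⊤}

Trace:
Converged values:
  B0:  IN=(all ⊤)  OUT=(all ⊤)
  B1:  IN=(all ⊤)  OUT=(all ⊤)
  B2:  IN=(all ⊤)  OUT={e:-4; rest ⊤}
  B3:  IN={e:-4; rest ⊤}  OUT={a:-14, b:2, e:16; rest ⊤}
  B4:  IN=(all ⊤)  OUT=(all ⊤)
  B5:  IN=(all ⊤)  OUT=(all ⊤)
  B6:  IN=(all ⊤)  OUT={e:4; rest ⊤}
  B7:  IN={e:4; rest ⊤}  OUT={a:5, e:4; rest ⊤}
  B8:  IN={a:5, e:4; rest ⊤}  OUT={a:5, e:4; rest ⊤}
  B9:  IN=(all ⊤)  OUT=(all ⊤)

Merge at B6: IN[B6] = OUT[B4] ⊔ OUT[B5] = {a: ⊤, b: ⊤, c: ⊤, d: ⊤, e: ⊤, f: ⊤}
Applying B6's transfer function to that IN value gives OUT[B6] (row B6 above).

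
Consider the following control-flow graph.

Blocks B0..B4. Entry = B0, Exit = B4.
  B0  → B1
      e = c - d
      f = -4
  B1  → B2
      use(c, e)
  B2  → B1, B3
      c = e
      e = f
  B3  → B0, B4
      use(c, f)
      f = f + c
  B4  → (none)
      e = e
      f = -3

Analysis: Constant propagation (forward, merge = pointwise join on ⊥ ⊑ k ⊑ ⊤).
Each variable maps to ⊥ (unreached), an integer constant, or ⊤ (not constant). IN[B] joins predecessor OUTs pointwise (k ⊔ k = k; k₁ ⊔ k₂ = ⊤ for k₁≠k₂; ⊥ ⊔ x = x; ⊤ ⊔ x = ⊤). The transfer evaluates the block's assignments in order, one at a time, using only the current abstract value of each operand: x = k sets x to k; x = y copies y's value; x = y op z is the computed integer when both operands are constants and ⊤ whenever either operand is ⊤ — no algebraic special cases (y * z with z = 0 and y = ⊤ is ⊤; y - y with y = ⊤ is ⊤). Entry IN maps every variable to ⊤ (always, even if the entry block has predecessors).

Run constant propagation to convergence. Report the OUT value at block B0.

Per-block solution:
  B0:   IN=(all ⊤)   OUT={f:-4; rest ⊤}
  B1:   IN={f:-4; rest ⊤}   OUT={f:-4; rest ⊤}
  B2:   IN={f:-4; rest ⊤}   OUT={e:-4, f:-4; rest ⊤}
  B3:   IN={e:-4, f:-4; rest ⊤}   OUT={e:-4; rest ⊤}
  B4:   IN={e:-4; rest ⊤}   OUT={e:-4, f:-3; rest ⊤}

Merge at B0 (entry node, so the boundary value (all ⊤) is joined with the incoming edge(s)): IN[B0] = (all ⊤) ⊔ OUT[B3] = {a: ⊤, b: ⊤, c: ⊤, d: ⊤, e: ⊤, f: ⊤}
Applying B0's transfer function to that IN value gives OUT[B0] (row B0 above).

Answer: {a: ⊤, b: ⊤, c: ⊤, d: ⊤, e: ⊤, f: -4}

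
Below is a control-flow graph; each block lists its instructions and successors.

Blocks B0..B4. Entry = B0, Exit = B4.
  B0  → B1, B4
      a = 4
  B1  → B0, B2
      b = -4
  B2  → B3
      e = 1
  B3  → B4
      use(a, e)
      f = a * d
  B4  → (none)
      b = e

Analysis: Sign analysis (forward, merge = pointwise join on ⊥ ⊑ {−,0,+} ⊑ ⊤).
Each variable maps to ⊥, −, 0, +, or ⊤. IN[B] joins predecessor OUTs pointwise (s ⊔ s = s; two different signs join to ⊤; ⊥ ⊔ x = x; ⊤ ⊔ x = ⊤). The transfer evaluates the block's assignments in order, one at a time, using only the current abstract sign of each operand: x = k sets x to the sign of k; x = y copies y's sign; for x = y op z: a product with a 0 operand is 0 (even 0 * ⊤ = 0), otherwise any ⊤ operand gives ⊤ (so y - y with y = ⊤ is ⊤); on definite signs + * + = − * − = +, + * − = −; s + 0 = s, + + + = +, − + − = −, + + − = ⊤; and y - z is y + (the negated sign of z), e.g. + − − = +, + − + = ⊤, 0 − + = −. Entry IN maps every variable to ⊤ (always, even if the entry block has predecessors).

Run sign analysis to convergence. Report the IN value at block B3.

Converged values:
  B0:   IN=(all ⊤)   OUT={a:+; rest ⊤}
  B1:   IN={a:+; rest ⊤}   OUT={a:+, b:-; rest ⊤}
  B2:   IN={a:+, b:-; rest ⊤}   OUT={a:+, b:-, e:+; rest ⊤}
  B3:   IN={a:+, b:-, e:+; rest ⊤}   OUT={a:+, b:-, e:+; rest ⊤}
  B4:   IN={a:+; rest ⊤}   OUT={a:+; rest ⊤}

Merge at B3: IN[B3] = OUT[B2] = {a: +, b: -, c: ⊤, d: ⊤, e: +, f: ⊤}

Answer: {a: +, b: -, c: ⊤, d: ⊤, e: +, f: ⊤}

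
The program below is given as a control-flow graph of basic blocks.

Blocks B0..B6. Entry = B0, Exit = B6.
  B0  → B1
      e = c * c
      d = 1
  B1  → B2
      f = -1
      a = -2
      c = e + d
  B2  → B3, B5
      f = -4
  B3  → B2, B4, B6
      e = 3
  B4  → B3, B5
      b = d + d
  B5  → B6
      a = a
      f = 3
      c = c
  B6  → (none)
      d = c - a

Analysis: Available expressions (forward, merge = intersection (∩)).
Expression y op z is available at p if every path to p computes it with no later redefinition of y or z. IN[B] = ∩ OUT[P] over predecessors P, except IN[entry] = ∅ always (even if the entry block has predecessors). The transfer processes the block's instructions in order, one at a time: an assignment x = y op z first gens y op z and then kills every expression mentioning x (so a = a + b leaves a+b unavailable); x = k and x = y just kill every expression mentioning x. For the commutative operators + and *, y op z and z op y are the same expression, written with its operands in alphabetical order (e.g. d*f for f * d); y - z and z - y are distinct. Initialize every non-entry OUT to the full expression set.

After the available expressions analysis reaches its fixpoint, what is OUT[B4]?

Answer: {d+d}

Derivation:
Fixpoint table:
  B0: | IN={} | OUT={c*c}
  B1: | IN={c*c} | OUT={d+e}
  B2: | IN={} | OUT={}
  B3: | IN={} | OUT={}
  B4: | IN={} | OUT={d+d}
  B5: | IN={} | OUT={}
  B6: | IN={} | OUT={c-a}

Merge at B4: IN[B4] = OUT[B3] = {}
Applying B4's transfer function to that IN value gives OUT[B4] (row B4 above).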